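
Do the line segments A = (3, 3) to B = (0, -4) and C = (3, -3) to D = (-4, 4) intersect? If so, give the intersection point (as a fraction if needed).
Yes; intersection at (6/5, -6/5) (t = 3/5 on AB, s = 9/35 on CD)

Parametrize AB as A + t(B − A) = (3 + -3 t, 3 + -7 t) and CD as C + s(D − C) = (3 + -7 s, -3 + 7 s). Solve the linear system for (t, s). Determinant = 70 ≠ 0, so a unique intersection of the containing lines exists. Solution: t = 3/5, s = 9/35 — both in [0, 1], so the segments cross. Intersection point: (6/5, -6/5).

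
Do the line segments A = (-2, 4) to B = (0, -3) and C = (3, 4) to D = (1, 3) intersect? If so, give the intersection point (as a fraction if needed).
No (intersection of containing lines falls outside at least one segment)

Parametrize and solve: t = 5/16, s = 35/16. At least one of these is outside [0, 1], so the segments do not intersect.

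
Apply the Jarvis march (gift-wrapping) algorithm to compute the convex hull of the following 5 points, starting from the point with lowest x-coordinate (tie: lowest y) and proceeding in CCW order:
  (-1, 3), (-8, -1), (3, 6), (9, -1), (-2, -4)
Hull (CCW) = [(-8, -1), (-2, -4), (9, -1), (3, 6)]

Jarvis march: at each step, from the current hull vertex p, select the next vertex q as the point such that every other point lies strictly to the left of (or on) the directed line p → q. (Equivalently: for every other point r, the cross product (q − p) × (r − p) ≥ 0.)
Starting point (lowest x, tie lowest y): (-8, -1). Wrap until returning to start. Resulting hull: (-8, -1), (-2, -4), (9, -1), (3, 6).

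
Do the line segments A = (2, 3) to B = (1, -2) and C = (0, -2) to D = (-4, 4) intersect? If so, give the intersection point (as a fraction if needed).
No (intersection of containing lines falls outside at least one segment)

Parametrize and solve: t = 16/13, s = -5/26. At least one of these is outside [0, 1], so the segments do not intersect.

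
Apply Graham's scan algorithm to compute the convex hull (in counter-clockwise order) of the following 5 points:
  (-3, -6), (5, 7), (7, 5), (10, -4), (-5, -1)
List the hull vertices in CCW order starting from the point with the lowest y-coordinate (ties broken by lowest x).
Hull (CCW) = [(-3, -6), (10, -4), (7, 5), (5, 7), (-5, -1)]

Graham scan procedure:
  1. Find the pivot p₀ = point with lowest y (tie → lowest x): (-3, -6).
  2. Sort the remaining points by polar angle around p₀.
  3. Walk through sorted points, maintaining a stack; pop the top while the last three entries make a non-left turn (cross product ≤ 0).
  4. Final stack is the convex hull in CCW order: (-3, -6), (10, -4), (7, 5), (5, 7), (-5, -1).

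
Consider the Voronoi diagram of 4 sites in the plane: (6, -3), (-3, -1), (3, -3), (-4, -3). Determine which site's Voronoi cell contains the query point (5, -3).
Nearest site = (6, -3)

The Voronoi cell of site s contains exactly those query points closer to s than to any other site. Compute squared distances from q = (5, -3) to each site:
  (6 − 5)² + (-3 − -3)² = 1
  (3 − 5)² + (-3 − -3)² = 4
  (-3 − 5)² + (-1 − -3)² = 68
  (-4 − 5)² + (-3 − -3)² = 81
Minimum is attained by (6, -3), so q lies in its Voronoi cell.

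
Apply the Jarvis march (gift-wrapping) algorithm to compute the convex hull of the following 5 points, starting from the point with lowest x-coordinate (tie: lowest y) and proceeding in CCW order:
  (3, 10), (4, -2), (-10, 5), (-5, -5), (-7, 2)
Hull (CCW) = [(-10, 5), (-5, -5), (4, -2), (3, 10)]

Jarvis march: at each step, from the current hull vertex p, select the next vertex q as the point such that every other point lies strictly to the left of (or on) the directed line p → q. (Equivalently: for every other point r, the cross product (q − p) × (r − p) ≥ 0.)
Starting point (lowest x, tie lowest y): (-10, 5). Wrap until returning to start. Resulting hull: (-10, 5), (-5, -5), (4, -2), (3, 10).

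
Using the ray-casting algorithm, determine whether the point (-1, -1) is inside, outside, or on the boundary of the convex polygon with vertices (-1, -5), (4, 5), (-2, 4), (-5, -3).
The point (-1, -1) lies strictly inside the polygon

Cast a horizontal ray to the right from the query point and count how many polygon edges it crosses (each edge strictly once or zero times, handled with the usual half-open convention). 
Parity of crossings → odd ⇒ inside.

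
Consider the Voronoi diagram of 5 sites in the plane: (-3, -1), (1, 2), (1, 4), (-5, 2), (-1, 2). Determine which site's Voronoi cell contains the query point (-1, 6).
Nearest site = (1, 4)

The Voronoi cell of site s contains exactly those query points closer to s than to any other site. Compute squared distances from q = (-1, 6) to each site:
  (1 − -1)² + (4 − 6)² = 8
  (-1 − -1)² + (2 − 6)² = 16
  (1 − -1)² + (2 − 6)² = 20
  (-5 − -1)² + (2 − 6)² = 32
  (-3 − -1)² + (-1 − 6)² = 53
Minimum is attained by (1, 4), so q lies in its Voronoi cell.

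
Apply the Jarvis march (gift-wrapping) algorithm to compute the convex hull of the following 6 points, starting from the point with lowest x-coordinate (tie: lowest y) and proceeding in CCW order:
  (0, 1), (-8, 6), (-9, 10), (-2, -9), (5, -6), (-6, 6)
Hull (CCW) = [(-9, 10), (-8, 6), (-2, -9), (5, -6), (0, 1)]

Jarvis march: at each step, from the current hull vertex p, select the next vertex q as the point such that every other point lies strictly to the left of (or on) the directed line p → q. (Equivalently: for every other point r, the cross product (q − p) × (r − p) ≥ 0.)
Starting point (lowest x, tie lowest y): (-9, 10). Wrap until returning to start. Resulting hull: (-9, 10), (-8, 6), (-2, -9), (5, -6), (0, 1).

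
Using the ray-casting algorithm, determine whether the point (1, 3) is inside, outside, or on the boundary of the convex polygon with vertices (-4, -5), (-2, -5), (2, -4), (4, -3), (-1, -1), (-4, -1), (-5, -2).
The point (1, 3) lies strictly outside the polygon

Cast a horizontal ray to the right from the query point and count how many polygon edges it crosses (each edge strictly once or zero times, handled with the usual half-open convention). 
Parity of crossings → even ⇒ outside.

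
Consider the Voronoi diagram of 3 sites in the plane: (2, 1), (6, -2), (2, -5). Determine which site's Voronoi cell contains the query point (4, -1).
Nearest site = (6, -2)

The Voronoi cell of site s contains exactly those query points closer to s than to any other site. Compute squared distances from q = (4, -1) to each site:
  (6 − 4)² + (-2 − -1)² = 5
  (2 − 4)² + (1 − -1)² = 8
  (2 − 4)² + (-5 − -1)² = 20
Minimum is attained by (6, -2), so q lies in its Voronoi cell.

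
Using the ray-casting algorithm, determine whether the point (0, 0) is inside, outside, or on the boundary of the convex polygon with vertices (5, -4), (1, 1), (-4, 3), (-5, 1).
The point (0, 0) lies strictly inside the polygon

Cast a horizontal ray to the right from the query point and count how many polygon edges it crosses (each edge strictly once or zero times, handled with the usual half-open convention). 
Parity of crossings → odd ⇒ inside.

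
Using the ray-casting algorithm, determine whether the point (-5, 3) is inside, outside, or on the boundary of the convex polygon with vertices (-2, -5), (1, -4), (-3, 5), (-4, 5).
The point (-5, 3) lies strictly outside the polygon

Cast a horizontal ray to the right from the query point and count how many polygon edges it crosses (each edge strictly once or zero times, handled with the usual half-open convention). 
Parity of crossings → even ⇒ outside.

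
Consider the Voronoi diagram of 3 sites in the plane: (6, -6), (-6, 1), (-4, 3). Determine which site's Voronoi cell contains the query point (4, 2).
Nearest site = (-4, 3)

The Voronoi cell of site s contains exactly those query points closer to s than to any other site. Compute squared distances from q = (4, 2) to each site:
  (-4 − 4)² + (3 − 2)² = 65
  (6 − 4)² + (-6 − 2)² = 68
  (-6 − 4)² + (1 − 2)² = 101
Minimum is attained by (-4, 3), so q lies in its Voronoi cell.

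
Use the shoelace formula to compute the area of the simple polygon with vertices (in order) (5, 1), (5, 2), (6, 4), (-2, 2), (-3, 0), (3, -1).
Area = 25

Shoelace formula: Area = (1/2) |Σ_i (x_i · y_{i+1} − x_{i+1} · y_i)| (indices mod n). Compute each cross term:
  (5)(2) − (5)(1) = 5
  (5)(4) − (6)(2) = 8
  (6)(2) − (-2)(4) = 20
  (-2)(0) − (-3)(2) = 6
  (-3)(-1) − (3)(0) = 3
  (3)(1) − (5)(-1) = 8
Sum = 50, so (signed) Area = 50/2 = 25, |Area| = 25.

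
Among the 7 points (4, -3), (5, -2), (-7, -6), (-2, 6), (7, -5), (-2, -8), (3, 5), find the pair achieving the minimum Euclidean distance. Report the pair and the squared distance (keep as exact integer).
Pair = ((4, -3), (5, -2)); squared distance = 2

Compute all C(7, 2) = 21 pairwise squared distances (x_i − x_j)² + (y_i − y_j)². The minimum is 2, attained by the pair ((4, -3), (5, -2)).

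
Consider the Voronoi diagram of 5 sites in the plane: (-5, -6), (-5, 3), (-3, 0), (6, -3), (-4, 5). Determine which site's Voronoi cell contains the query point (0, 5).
Nearest site = (-4, 5)

The Voronoi cell of site s contains exactly those query points closer to s than to any other site. Compute squared distances from q = (0, 5) to each site:
  (-4 − 0)² + (5 − 5)² = 16
  (-5 − 0)² + (3 − 5)² = 29
  (-3 − 0)² + (0 − 5)² = 34
  (6 − 0)² + (-3 − 5)² = 100
  (-5 − 0)² + (-6 − 5)² = 146
Minimum is attained by (-4, 5), so q lies in its Voronoi cell.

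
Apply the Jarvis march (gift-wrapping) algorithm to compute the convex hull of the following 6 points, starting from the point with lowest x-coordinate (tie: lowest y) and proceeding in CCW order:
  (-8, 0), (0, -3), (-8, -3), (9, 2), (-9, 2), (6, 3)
Hull (CCW) = [(-9, 2), (-8, -3), (0, -3), (9, 2), (6, 3)]

Jarvis march: at each step, from the current hull vertex p, select the next vertex q as the point such that every other point lies strictly to the left of (or on) the directed line p → q. (Equivalently: for every other point r, the cross product (q − p) × (r − p) ≥ 0.)
Starting point (lowest x, tie lowest y): (-9, 2). Wrap until returning to start. Resulting hull: (-9, 2), (-8, -3), (0, -3), (9, 2), (6, 3).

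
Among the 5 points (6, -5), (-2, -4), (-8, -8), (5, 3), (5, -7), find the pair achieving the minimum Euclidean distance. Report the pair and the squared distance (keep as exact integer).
Pair = ((6, -5), (5, -7)); squared distance = 5

Compute all C(5, 2) = 10 pairwise squared distances (x_i − x_j)² + (y_i − y_j)². The minimum is 5, attained by the pair ((6, -5), (5, -7)).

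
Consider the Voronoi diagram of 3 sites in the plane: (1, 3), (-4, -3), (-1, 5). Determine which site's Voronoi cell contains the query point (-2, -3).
Nearest site = (-4, -3)

The Voronoi cell of site s contains exactly those query points closer to s than to any other site. Compute squared distances from q = (-2, -3) to each site:
  (-4 − -2)² + (-3 − -3)² = 4
  (1 − -2)² + (3 − -3)² = 45
  (-1 − -2)² + (5 − -3)² = 65
Minimum is attained by (-4, -3), so q lies in its Voronoi cell.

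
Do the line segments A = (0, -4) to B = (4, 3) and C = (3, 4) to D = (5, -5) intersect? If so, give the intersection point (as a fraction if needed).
Yes; intersection at (86/25, 101/50) (t = 43/50 on AB, s = 11/50 on CD)

Parametrize AB as A + t(B − A) = (0 + 4 t, -4 + 7 t) and CD as C + s(D − C) = (3 + 2 s, 4 + -9 s). Solve the linear system for (t, s). Determinant = 50 ≠ 0, so a unique intersection of the containing lines exists. Solution: t = 43/50, s = 11/50 — both in [0, 1], so the segments cross. Intersection point: (86/25, 101/50).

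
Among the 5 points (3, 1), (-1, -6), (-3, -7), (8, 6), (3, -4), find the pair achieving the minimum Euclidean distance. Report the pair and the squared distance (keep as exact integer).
Pair = ((-1, -6), (-3, -7)); squared distance = 5

Compute all C(5, 2) = 10 pairwise squared distances (x_i − x_j)² + (y_i − y_j)². The minimum is 5, attained by the pair ((-1, -6), (-3, -7)).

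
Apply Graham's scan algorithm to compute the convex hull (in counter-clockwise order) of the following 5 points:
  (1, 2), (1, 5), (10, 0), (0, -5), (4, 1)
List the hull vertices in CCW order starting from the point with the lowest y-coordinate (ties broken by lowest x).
Hull (CCW) = [(0, -5), (10, 0), (1, 5)]

Graham scan procedure:
  1. Find the pivot p₀ = point with lowest y (tie → lowest x): (0, -5).
  2. Sort the remaining points by polar angle around p₀.
  3. Walk through sorted points, maintaining a stack; pop the top while the last three entries make a non-left turn (cross product ≤ 0).
  4. Final stack is the convex hull in CCW order: (0, -5), (10, 0), (1, 5).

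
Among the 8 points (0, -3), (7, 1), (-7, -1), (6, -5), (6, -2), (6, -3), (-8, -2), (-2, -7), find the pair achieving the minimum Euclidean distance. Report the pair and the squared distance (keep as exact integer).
Pair = ((6, -2), (6, -3)); squared distance = 1

Compute all C(8, 2) = 28 pairwise squared distances (x_i − x_j)² + (y_i − y_j)². The minimum is 1, attained by the pair ((6, -2), (6, -3)).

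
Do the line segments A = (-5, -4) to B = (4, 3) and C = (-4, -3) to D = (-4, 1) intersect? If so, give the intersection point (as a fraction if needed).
No (intersection of containing lines falls outside at least one segment)

Parametrize and solve: t = 1/9, s = -1/18. At least one of these is outside [0, 1], so the segments do not intersect.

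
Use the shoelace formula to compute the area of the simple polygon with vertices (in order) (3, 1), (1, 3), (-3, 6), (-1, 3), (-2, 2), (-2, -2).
Area = 18

Shoelace formula: Area = (1/2) |Σ_i (x_i · y_{i+1} − x_{i+1} · y_i)| (indices mod n). Compute each cross term:
  (3)(3) − (1)(1) = 8
  (1)(6) − (-3)(3) = 15
  (-3)(3) − (-1)(6) = -3
  (-1)(2) − (-2)(3) = 4
  (-2)(-2) − (-2)(2) = 8
  (-2)(1) − (3)(-2) = 4
Sum = 36, so (signed) Area = 36/2 = 18, |Area| = 18.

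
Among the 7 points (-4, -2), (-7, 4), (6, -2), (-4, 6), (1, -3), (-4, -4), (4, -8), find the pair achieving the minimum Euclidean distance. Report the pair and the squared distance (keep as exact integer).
Pair = ((-4, -2), (-4, -4)); squared distance = 4

Compute all C(7, 2) = 21 pairwise squared distances (x_i − x_j)² + (y_i − y_j)². The minimum is 4, attained by the pair ((-4, -2), (-4, -4)).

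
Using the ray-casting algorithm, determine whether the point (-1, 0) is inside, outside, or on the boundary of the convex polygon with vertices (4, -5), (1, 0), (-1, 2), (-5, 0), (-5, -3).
The point (-1, 0) lies strictly inside the polygon

Cast a horizontal ray to the right from the query point and count how many polygon edges it crosses (each edge strictly once or zero times, handled with the usual half-open convention). 
Parity of crossings → odd ⇒ inside.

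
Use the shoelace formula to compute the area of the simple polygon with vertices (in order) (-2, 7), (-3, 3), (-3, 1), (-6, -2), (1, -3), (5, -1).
Area = 50

Shoelace formula: Area = (1/2) |Σ_i (x_i · y_{i+1} − x_{i+1} · y_i)| (indices mod n). Compute each cross term:
  (-2)(3) − (-3)(7) = 15
  (-3)(1) − (-3)(3) = 6
  (-3)(-2) − (-6)(1) = 12
  (-6)(-3) − (1)(-2) = 20
  (1)(-1) − (5)(-3) = 14
  (5)(7) − (-2)(-1) = 33
Sum = 100, so (signed) Area = 100/2 = 50, |Area| = 50.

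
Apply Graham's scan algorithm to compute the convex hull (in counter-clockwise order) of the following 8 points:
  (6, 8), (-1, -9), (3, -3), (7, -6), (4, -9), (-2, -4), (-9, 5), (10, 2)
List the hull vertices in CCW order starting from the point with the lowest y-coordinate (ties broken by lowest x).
Hull (CCW) = [(-1, -9), (4, -9), (7, -6), (10, 2), (6, 8), (-9, 5)]

Graham scan procedure:
  1. Find the pivot p₀ = point with lowest y (tie → lowest x): (-1, -9).
  2. Sort the remaining points by polar angle around p₀.
  3. Walk through sorted points, maintaining a stack; pop the top while the last three entries make a non-left turn (cross product ≤ 0).
  4. Final stack is the convex hull in CCW order: (-1, -9), (4, -9), (7, -6), (10, 2), (6, 8), (-9, 5).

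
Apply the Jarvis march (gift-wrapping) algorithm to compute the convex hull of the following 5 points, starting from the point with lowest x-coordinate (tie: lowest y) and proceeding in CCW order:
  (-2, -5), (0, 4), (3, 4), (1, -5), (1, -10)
Hull (CCW) = [(-2, -5), (1, -10), (3, 4), (0, 4)]

Jarvis march: at each step, from the current hull vertex p, select the next vertex q as the point such that every other point lies strictly to the left of (or on) the directed line p → q. (Equivalently: for every other point r, the cross product (q − p) × (r − p) ≥ 0.)
Starting point (lowest x, tie lowest y): (-2, -5). Wrap until returning to start. Resulting hull: (-2, -5), (1, -10), (3, 4), (0, 4).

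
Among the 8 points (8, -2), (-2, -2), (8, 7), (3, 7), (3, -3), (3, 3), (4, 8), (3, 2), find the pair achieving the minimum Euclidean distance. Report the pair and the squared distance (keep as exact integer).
Pair = ((3, 3), (3, 2)); squared distance = 1

Compute all C(8, 2) = 28 pairwise squared distances (x_i − x_j)² + (y_i − y_j)². The minimum is 1, attained by the pair ((3, 3), (3, 2)).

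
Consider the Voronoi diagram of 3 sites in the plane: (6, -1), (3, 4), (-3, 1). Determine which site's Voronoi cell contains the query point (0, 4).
Nearest site = (3, 4)

The Voronoi cell of site s contains exactly those query points closer to s than to any other site. Compute squared distances from q = (0, 4) to each site:
  (3 − 0)² + (4 − 4)² = 9
  (-3 − 0)² + (1 − 4)² = 18
  (6 − 0)² + (-1 − 4)² = 61
Minimum is attained by (3, 4), so q lies in its Voronoi cell.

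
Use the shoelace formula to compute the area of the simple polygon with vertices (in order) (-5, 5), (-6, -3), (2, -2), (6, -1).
Area = 49

Shoelace formula: Area = (1/2) |Σ_i (x_i · y_{i+1} − x_{i+1} · y_i)| (indices mod n). Compute each cross term:
  (-5)(-3) − (-6)(5) = 45
  (-6)(-2) − (2)(-3) = 18
  (2)(-1) − (6)(-2) = 10
  (6)(5) − (-5)(-1) = 25
Sum = 98, so (signed) Area = 98/2 = 49, |Area| = 49.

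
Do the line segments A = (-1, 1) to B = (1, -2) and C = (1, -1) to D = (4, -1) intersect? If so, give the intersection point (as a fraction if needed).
No (intersection of containing lines falls outside at least one segment)

Parametrize and solve: t = 2/3, s = -2/9. At least one of these is outside [0, 1], so the segments do not intersect.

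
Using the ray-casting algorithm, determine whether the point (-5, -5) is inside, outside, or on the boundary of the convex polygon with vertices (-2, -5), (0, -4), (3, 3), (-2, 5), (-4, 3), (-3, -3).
The point (-5, -5) lies strictly outside the polygon

Cast a horizontal ray to the right from the query point and count how many polygon edges it crosses (each edge strictly once or zero times, handled with the usual half-open convention). 
Parity of crossings → even ⇒ outside.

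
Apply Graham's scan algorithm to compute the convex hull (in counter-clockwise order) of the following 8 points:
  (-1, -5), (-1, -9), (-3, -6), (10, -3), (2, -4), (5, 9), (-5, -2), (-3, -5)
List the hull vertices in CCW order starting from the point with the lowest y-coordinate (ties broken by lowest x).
Hull (CCW) = [(-1, -9), (10, -3), (5, 9), (-5, -2), (-3, -6)]

Graham scan procedure:
  1. Find the pivot p₀ = point with lowest y (tie → lowest x): (-1, -9).
  2. Sort the remaining points by polar angle around p₀.
  3. Walk through sorted points, maintaining a stack; pop the top while the last three entries make a non-left turn (cross product ≤ 0).
  4. Final stack is the convex hull in CCW order: (-1, -9), (10, -3), (5, 9), (-5, -2), (-3, -6).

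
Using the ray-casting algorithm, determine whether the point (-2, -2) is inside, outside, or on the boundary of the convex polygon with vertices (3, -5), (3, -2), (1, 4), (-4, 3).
The point (-2, -2) lies strictly outside the polygon

Cast a horizontal ray to the right from the query point and count how many polygon edges it crosses (each edge strictly once or zero times, handled with the usual half-open convention). 
Parity of crossings → even ⇒ outside.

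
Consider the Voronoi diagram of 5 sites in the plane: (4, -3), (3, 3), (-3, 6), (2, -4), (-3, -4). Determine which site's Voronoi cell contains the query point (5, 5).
Nearest site = (3, 3)

The Voronoi cell of site s contains exactly those query points closer to s than to any other site. Compute squared distances from q = (5, 5) to each site:
  (3 − 5)² + (3 − 5)² = 8
  (-3 − 5)² + (6 − 5)² = 65
  (4 − 5)² + (-3 − 5)² = 65
  (2 − 5)² + (-4 − 5)² = 90
  (-3 − 5)² + (-4 − 5)² = 145
Minimum is attained by (3, 3), so q lies in its Voronoi cell.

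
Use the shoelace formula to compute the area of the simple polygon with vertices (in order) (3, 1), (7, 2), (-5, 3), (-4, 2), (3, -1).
Area = 18

Shoelace formula: Area = (1/2) |Σ_i (x_i · y_{i+1} − x_{i+1} · y_i)| (indices mod n). Compute each cross term:
  (3)(2) − (7)(1) = -1
  (7)(3) − (-5)(2) = 31
  (-5)(2) − (-4)(3) = 2
  (-4)(-1) − (3)(2) = -2
  (3)(1) − (3)(-1) = 6
Sum = 36, so (signed) Area = 36/2 = 18, |Area| = 18.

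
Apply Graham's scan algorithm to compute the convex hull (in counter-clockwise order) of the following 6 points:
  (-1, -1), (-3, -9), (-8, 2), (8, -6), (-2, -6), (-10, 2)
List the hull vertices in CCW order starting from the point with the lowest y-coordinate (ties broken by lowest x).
Hull (CCW) = [(-3, -9), (8, -6), (-1, -1), (-8, 2), (-10, 2)]

Graham scan procedure:
  1. Find the pivot p₀ = point with lowest y (tie → lowest x): (-3, -9).
  2. Sort the remaining points by polar angle around p₀.
  3. Walk through sorted points, maintaining a stack; pop the top while the last three entries make a non-left turn (cross product ≤ 0).
  4. Final stack is the convex hull in CCW order: (-3, -9), (8, -6), (-1, -1), (-8, 2), (-10, 2).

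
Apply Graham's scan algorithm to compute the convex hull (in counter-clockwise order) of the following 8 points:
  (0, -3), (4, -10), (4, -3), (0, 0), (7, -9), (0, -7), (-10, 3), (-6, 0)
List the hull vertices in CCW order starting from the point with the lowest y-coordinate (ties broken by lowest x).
Hull (CCW) = [(4, -10), (7, -9), (4, -3), (0, 0), (-10, 3), (0, -7)]

Graham scan procedure:
  1. Find the pivot p₀ = point with lowest y (tie → lowest x): (4, -10).
  2. Sort the remaining points by polar angle around p₀.
  3. Walk through sorted points, maintaining a stack; pop the top while the last three entries make a non-left turn (cross product ≤ 0).
  4. Final stack is the convex hull in CCW order: (4, -10), (7, -9), (4, -3), (0, 0), (-10, 3), (0, -7).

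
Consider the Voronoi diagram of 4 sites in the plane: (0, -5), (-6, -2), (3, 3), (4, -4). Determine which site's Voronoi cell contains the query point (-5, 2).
Nearest site = (-6, -2)

The Voronoi cell of site s contains exactly those query points closer to s than to any other site. Compute squared distances from q = (-5, 2) to each site:
  (-6 − -5)² + (-2 − 2)² = 17
  (3 − -5)² + (3 − 2)² = 65
  (0 − -5)² + (-5 − 2)² = 74
  (4 − -5)² + (-4 − 2)² = 117
Minimum is attained by (-6, -2), so q lies in its Voronoi cell.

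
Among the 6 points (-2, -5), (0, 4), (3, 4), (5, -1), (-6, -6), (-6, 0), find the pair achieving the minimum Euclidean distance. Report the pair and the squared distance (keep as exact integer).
Pair = ((0, 4), (3, 4)); squared distance = 9

Compute all C(6, 2) = 15 pairwise squared distances (x_i − x_j)² + (y_i − y_j)². The minimum is 9, attained by the pair ((0, 4), (3, 4)).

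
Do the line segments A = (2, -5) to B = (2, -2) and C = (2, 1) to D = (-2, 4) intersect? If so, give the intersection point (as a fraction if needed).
No (intersection of containing lines falls outside at least one segment)

Parametrize and solve: t = 2, s = 0. At least one of these is outside [0, 1], so the segments do not intersect.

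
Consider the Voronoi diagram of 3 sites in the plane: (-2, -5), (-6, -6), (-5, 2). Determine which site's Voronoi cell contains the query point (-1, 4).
Nearest site = (-5, 2)

The Voronoi cell of site s contains exactly those query points closer to s than to any other site. Compute squared distances from q = (-1, 4) to each site:
  (-5 − -1)² + (2 − 4)² = 20
  (-2 − -1)² + (-5 − 4)² = 82
  (-6 − -1)² + (-6 − 4)² = 125
Minimum is attained by (-5, 2), so q lies in its Voronoi cell.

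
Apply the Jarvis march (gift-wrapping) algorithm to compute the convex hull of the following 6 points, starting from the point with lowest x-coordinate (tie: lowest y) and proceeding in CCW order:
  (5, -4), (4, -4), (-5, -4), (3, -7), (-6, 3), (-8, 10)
Hull (CCW) = [(-8, 10), (-5, -4), (3, -7), (5, -4)]

Jarvis march: at each step, from the current hull vertex p, select the next vertex q as the point such that every other point lies strictly to the left of (or on) the directed line p → q. (Equivalently: for every other point r, the cross product (q − p) × (r − p) ≥ 0.)
Starting point (lowest x, tie lowest y): (-8, 10). Wrap until returning to start. Resulting hull: (-8, 10), (-5, -4), (3, -7), (5, -4).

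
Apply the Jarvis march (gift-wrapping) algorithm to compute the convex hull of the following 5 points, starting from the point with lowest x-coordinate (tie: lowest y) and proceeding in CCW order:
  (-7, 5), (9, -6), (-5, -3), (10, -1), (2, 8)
Hull (CCW) = [(-7, 5), (-5, -3), (9, -6), (10, -1), (2, 8)]

Jarvis march: at each step, from the current hull vertex p, select the next vertex q as the point such that every other point lies strictly to the left of (or on) the directed line p → q. (Equivalently: for every other point r, the cross product (q − p) × (r − p) ≥ 0.)
Starting point (lowest x, tie lowest y): (-7, 5). Wrap until returning to start. Resulting hull: (-7, 5), (-5, -3), (9, -6), (10, -1), (2, 8).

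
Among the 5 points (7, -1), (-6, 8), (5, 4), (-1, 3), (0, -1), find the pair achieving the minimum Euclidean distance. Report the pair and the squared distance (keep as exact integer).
Pair = ((-1, 3), (0, -1)); squared distance = 17

Compute all C(5, 2) = 10 pairwise squared distances (x_i − x_j)² + (y_i − y_j)². The minimum is 17, attained by the pair ((-1, 3), (0, -1)).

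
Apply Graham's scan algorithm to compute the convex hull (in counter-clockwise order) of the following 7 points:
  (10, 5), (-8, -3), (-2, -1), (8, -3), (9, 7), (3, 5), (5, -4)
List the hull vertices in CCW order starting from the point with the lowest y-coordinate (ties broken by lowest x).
Hull (CCW) = [(5, -4), (8, -3), (10, 5), (9, 7), (3, 5), (-8, -3)]

Graham scan procedure:
  1. Find the pivot p₀ = point with lowest y (tie → lowest x): (5, -4).
  2. Sort the remaining points by polar angle around p₀.
  3. Walk through sorted points, maintaining a stack; pop the top while the last three entries make a non-left turn (cross product ≤ 0).
  4. Final stack is the convex hull in CCW order: (5, -4), (8, -3), (10, 5), (9, 7), (3, 5), (-8, -3).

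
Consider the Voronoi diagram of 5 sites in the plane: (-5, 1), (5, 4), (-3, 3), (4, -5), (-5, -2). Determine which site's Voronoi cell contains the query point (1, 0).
Nearest site = (-3, 3)

The Voronoi cell of site s contains exactly those query points closer to s than to any other site. Compute squared distances from q = (1, 0) to each site:
  (-3 − 1)² + (3 − 0)² = 25
  (5 − 1)² + (4 − 0)² = 32
  (4 − 1)² + (-5 − 0)² = 34
  (-5 − 1)² + (1 − 0)² = 37
  (-5 − 1)² + (-2 − 0)² = 40
Minimum is attained by (-3, 3), so q lies in its Voronoi cell.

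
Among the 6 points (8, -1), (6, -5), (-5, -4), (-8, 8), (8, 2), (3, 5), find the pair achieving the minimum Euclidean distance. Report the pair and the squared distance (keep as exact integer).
Pair = ((8, -1), (8, 2)); squared distance = 9

Compute all C(6, 2) = 15 pairwise squared distances (x_i − x_j)² + (y_i − y_j)². The minimum is 9, attained by the pair ((8, -1), (8, 2)).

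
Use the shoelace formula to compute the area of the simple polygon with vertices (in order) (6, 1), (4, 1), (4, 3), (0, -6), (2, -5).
Area = 15

Shoelace formula: Area = (1/2) |Σ_i (x_i · y_{i+1} − x_{i+1} · y_i)| (indices mod n). Compute each cross term:
  (6)(1) − (4)(1) = 2
  (4)(3) − (4)(1) = 8
  (4)(-6) − (0)(3) = -24
  (0)(-5) − (2)(-6) = 12
  (2)(1) − (6)(-5) = 32
Sum = 30, so (signed) Area = 30/2 = 15, |Area| = 15.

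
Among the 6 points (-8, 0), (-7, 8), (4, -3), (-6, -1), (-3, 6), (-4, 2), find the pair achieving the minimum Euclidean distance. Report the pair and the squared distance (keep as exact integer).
Pair = ((-8, 0), (-6, -1)); squared distance = 5

Compute all C(6, 2) = 15 pairwise squared distances (x_i − x_j)² + (y_i − y_j)². The minimum is 5, attained by the pair ((-8, 0), (-6, -1)).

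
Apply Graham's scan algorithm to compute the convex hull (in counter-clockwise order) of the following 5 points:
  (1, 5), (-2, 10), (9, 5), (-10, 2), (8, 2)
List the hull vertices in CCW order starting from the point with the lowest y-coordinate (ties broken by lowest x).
Hull (CCW) = [(-10, 2), (8, 2), (9, 5), (-2, 10)]

Graham scan procedure:
  1. Find the pivot p₀ = point with lowest y (tie → lowest x): (-10, 2).
  2. Sort the remaining points by polar angle around p₀.
  3. Walk through sorted points, maintaining a stack; pop the top while the last three entries make a non-left turn (cross product ≤ 0).
  4. Final stack is the convex hull in CCW order: (-10, 2), (8, 2), (9, 5), (-2, 10).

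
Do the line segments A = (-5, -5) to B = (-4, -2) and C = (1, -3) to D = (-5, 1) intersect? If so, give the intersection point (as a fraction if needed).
No (intersection of containing lines falls outside at least one segment)

Parametrize and solve: t = 18/11, s = 8/11. At least one of these is outside [0, 1], so the segments do not intersect.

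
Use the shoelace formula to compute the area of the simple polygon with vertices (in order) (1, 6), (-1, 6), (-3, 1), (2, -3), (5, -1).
Area = 40

Shoelace formula: Area = (1/2) |Σ_i (x_i · y_{i+1} − x_{i+1} · y_i)| (indices mod n). Compute each cross term:
  (1)(6) − (-1)(6) = 12
  (-1)(1) − (-3)(6) = 17
  (-3)(-3) − (2)(1) = 7
  (2)(-1) − (5)(-3) = 13
  (5)(6) − (1)(-1) = 31
Sum = 80, so (signed) Area = 80/2 = 40, |Area| = 40.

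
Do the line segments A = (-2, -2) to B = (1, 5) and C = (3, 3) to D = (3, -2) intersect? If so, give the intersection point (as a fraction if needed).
No (intersection of containing lines falls outside at least one segment)

Parametrize and solve: t = 5/3, s = -4/3. At least one of these is outside [0, 1], so the segments do not intersect.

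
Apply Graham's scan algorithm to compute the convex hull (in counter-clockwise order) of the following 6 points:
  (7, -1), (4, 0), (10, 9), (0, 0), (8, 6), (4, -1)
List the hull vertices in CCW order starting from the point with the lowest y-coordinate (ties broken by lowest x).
Hull (CCW) = [(4, -1), (7, -1), (10, 9), (0, 0)]

Graham scan procedure:
  1. Find the pivot p₀ = point with lowest y (tie → lowest x): (4, -1).
  2. Sort the remaining points by polar angle around p₀.
  3. Walk through sorted points, maintaining a stack; pop the top while the last three entries make a non-left turn (cross product ≤ 0).
  4. Final stack is the convex hull in CCW order: (4, -1), (7, -1), (10, 9), (0, 0).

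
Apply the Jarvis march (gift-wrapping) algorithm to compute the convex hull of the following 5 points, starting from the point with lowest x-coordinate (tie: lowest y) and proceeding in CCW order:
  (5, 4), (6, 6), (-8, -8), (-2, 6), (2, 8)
Hull (CCW) = [(-8, -8), (5, 4), (6, 6), (2, 8), (-2, 6)]

Jarvis march: at each step, from the current hull vertex p, select the next vertex q as the point such that every other point lies strictly to the left of (or on) the directed line p → q. (Equivalently: for every other point r, the cross product (q − p) × (r − p) ≥ 0.)
Starting point (lowest x, tie lowest y): (-8, -8). Wrap until returning to start. Resulting hull: (-8, -8), (5, 4), (6, 6), (2, 8), (-2, 6).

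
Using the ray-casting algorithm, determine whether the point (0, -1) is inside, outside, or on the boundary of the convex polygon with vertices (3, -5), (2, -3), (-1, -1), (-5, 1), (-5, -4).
The point (0, -1) lies strictly outside the polygon

Cast a horizontal ray to the right from the query point and count how many polygon edges it crosses (each edge strictly once or zero times, handled with the usual half-open convention). 
Parity of crossings → even ⇒ outside.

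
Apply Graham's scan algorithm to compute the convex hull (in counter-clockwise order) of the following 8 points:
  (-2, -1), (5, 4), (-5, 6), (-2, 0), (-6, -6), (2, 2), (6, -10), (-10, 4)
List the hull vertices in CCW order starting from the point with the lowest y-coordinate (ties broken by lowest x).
Hull (CCW) = [(6, -10), (5, 4), (-5, 6), (-10, 4), (-6, -6)]

Graham scan procedure:
  1. Find the pivot p₀ = point with lowest y (tie → lowest x): (6, -10).
  2. Sort the remaining points by polar angle around p₀.
  3. Walk through sorted points, maintaining a stack; pop the top while the last three entries make a non-left turn (cross product ≤ 0).
  4. Final stack is the convex hull in CCW order: (6, -10), (5, 4), (-5, 6), (-10, 4), (-6, -6).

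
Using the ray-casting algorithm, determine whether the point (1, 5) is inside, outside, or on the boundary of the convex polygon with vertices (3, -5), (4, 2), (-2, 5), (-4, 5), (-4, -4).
The point (1, 5) lies strictly outside the polygon

Cast a horizontal ray to the right from the query point and count how many polygon edges it crosses (each edge strictly once or zero times, handled with the usual half-open convention). 
Parity of crossings → even ⇒ outside.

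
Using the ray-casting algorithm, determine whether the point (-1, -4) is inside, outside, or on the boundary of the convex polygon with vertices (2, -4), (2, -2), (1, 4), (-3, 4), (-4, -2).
The point (-1, -4) lies strictly outside the polygon

Cast a horizontal ray to the right from the query point and count how many polygon edges it crosses (each edge strictly once or zero times, handled with the usual half-open convention). 
Parity of crossings → even ⇒ outside.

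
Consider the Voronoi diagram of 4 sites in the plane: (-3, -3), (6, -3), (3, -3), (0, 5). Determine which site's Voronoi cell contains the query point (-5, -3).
Nearest site = (-3, -3)

The Voronoi cell of site s contains exactly those query points closer to s than to any other site. Compute squared distances from q = (-5, -3) to each site:
  (-3 − -5)² + (-3 − -3)² = 4
  (3 − -5)² + (-3 − -3)² = 64
  (0 − -5)² + (5 − -3)² = 89
  (6 − -5)² + (-3 − -3)² = 121
Minimum is attained by (-3, -3), so q lies in its Voronoi cell.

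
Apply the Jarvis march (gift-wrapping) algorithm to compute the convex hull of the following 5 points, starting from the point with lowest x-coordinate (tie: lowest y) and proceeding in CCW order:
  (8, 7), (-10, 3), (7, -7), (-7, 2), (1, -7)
Hull (CCW) = [(-10, 3), (1, -7), (7, -7), (8, 7)]

Jarvis march: at each step, from the current hull vertex p, select the next vertex q as the point such that every other point lies strictly to the left of (or on) the directed line p → q. (Equivalently: for every other point r, the cross product (q − p) × (r − p) ≥ 0.)
Starting point (lowest x, tie lowest y): (-10, 3). Wrap until returning to start. Resulting hull: (-10, 3), (1, -7), (7, -7), (8, 7).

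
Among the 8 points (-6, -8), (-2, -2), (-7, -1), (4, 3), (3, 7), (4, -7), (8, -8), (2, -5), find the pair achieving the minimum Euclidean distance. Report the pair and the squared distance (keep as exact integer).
Pair = ((4, -7), (2, -5)); squared distance = 8

Compute all C(8, 2) = 28 pairwise squared distances (x_i − x_j)² + (y_i − y_j)². The minimum is 8, attained by the pair ((4, -7), (2, -5)).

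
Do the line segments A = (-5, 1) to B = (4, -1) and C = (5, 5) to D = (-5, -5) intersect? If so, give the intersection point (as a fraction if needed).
Yes; intersection at (-1/11, -1/11) (t = 6/11 on AB, s = 28/55 on CD)

Parametrize AB as A + t(B − A) = (-5 + 9 t, 1 + -2 t) and CD as C + s(D − C) = (5 + -10 s, 5 + -10 s). Solve the linear system for (t, s). Determinant = 110 ≠ 0, so a unique intersection of the containing lines exists. Solution: t = 6/11, s = 28/55 — both in [0, 1], so the segments cross. Intersection point: (-1/11, -1/11).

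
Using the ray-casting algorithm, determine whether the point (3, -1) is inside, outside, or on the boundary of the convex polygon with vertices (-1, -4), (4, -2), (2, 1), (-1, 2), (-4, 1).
The point (3, -1) lies strictly inside the polygon

Cast a horizontal ray to the right from the query point and count how many polygon edges it crosses (each edge strictly once or zero times, handled with the usual half-open convention). 
Parity of crossings → odd ⇒ inside.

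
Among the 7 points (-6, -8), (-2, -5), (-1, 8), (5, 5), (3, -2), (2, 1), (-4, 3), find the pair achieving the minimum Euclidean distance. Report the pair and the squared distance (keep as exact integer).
Pair = ((3, -2), (2, 1)); squared distance = 10

Compute all C(7, 2) = 21 pairwise squared distances (x_i − x_j)² + (y_i − y_j)². The minimum is 10, attained by the pair ((3, -2), (2, 1)).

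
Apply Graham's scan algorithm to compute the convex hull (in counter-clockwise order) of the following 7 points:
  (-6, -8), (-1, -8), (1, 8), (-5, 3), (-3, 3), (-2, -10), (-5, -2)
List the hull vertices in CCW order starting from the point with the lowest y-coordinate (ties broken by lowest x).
Hull (CCW) = [(-2, -10), (-1, -8), (1, 8), (-5, 3), (-6, -8)]

Graham scan procedure:
  1. Find the pivot p₀ = point with lowest y (tie → lowest x): (-2, -10).
  2. Sort the remaining points by polar angle around p₀.
  3. Walk through sorted points, maintaining a stack; pop the top while the last three entries make a non-left turn (cross product ≤ 0).
  4. Final stack is the convex hull in CCW order: (-2, -10), (-1, -8), (1, 8), (-5, 3), (-6, -8).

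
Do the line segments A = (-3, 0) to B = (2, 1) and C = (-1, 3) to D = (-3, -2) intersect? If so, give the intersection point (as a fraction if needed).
Yes; intersection at (-49/23, 4/23) (t = 4/23 on AB, s = 13/23 on CD)

Parametrize AB as A + t(B − A) = (-3 + 5 t, 0 + 1 t) and CD as C + s(D − C) = (-1 + -2 s, 3 + -5 s). Solve the linear system for (t, s). Determinant = 23 ≠ 0, so a unique intersection of the containing lines exists. Solution: t = 4/23, s = 13/23 — both in [0, 1], so the segments cross. Intersection point: (-49/23, 4/23).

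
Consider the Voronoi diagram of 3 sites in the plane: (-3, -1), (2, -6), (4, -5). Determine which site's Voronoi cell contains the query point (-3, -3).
Nearest site = (-3, -1)

The Voronoi cell of site s contains exactly those query points closer to s than to any other site. Compute squared distances from q = (-3, -3) to each site:
  (-3 − -3)² + (-1 − -3)² = 4
  (2 − -3)² + (-6 − -3)² = 34
  (4 − -3)² + (-5 − -3)² = 53
Minimum is attained by (-3, -1), so q lies in its Voronoi cell.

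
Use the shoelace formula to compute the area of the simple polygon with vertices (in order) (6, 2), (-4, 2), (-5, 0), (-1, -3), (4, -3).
Area = 43

Shoelace formula: Area = (1/2) |Σ_i (x_i · y_{i+1} − x_{i+1} · y_i)| (indices mod n). Compute each cross term:
  (6)(2) − (-4)(2) = 20
  (-4)(0) − (-5)(2) = 10
  (-5)(-3) − (-1)(0) = 15
  (-1)(-3) − (4)(-3) = 15
  (4)(2) − (6)(-3) = 26
Sum = 86, so (signed) Area = 86/2 = 43, |Area| = 43.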